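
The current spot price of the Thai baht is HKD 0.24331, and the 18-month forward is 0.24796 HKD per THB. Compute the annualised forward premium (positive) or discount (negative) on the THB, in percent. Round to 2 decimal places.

T = 18/12 years.
Period premium: (0.24796 − 0.24331)/0.24331 = 0.0191114.
Per annum: 0.0191114 / (18/12) = 0.012741 = 1.27%.

+1.27%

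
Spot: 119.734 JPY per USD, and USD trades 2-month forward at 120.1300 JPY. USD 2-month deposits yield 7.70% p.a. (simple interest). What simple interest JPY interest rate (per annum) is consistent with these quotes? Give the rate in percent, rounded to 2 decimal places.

9.71%

T = 2/12 years.
F/S = 120.13/119.734 = 1.0033073 = (growth of JPY) / (growth of USD).
The USD side grows by 1 + 0.0770×2/12 = 1.0128333.
That pins the JPY growth at 1.016183.
(1.016183 − 1)/T = 0.097098, i.e. 9.71%.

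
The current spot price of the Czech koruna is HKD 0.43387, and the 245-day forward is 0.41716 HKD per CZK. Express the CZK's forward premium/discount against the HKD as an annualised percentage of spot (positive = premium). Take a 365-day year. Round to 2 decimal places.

T = 245/365 years.
Period premium: (0.41716 − 0.43387)/0.43387 = -0.0385138.
×(1/T) gives -5.74% p.a.

-5.74%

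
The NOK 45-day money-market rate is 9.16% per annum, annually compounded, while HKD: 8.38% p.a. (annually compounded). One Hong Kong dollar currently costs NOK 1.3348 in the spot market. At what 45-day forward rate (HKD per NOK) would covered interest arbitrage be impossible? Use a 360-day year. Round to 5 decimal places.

0.74850

T = 45/360 years.
NOK growth factor: (1 + 0.0916)^(45/360) = 1.0110158.
Growth of 1 HKD over T: (1 + 0.0838)^(45/360) = 1.0101099.
CIP: F = S · (grow NOK)/(grow HKD) = 1.3348 × 1.0110158/1.0101099 = 1.335997 NOK per HKD.
Quoted the other way: 1/1.335997 = 0.74850 HKD per NOK.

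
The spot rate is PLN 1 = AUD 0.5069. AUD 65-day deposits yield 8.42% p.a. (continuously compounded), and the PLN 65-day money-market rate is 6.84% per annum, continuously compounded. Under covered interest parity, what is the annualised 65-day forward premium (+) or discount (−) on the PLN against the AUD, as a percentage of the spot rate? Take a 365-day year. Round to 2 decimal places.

T = 65/365 years.
F = S · g_AUD/g_PLN = 0.5069 × 1.0151075/1.0122553 = 0.5083283.
(F − S)/S ÷ T = (0.5083283 − 0.5069)/0.5069/(65/365) = 0.015823 → 1.58%.

+1.58%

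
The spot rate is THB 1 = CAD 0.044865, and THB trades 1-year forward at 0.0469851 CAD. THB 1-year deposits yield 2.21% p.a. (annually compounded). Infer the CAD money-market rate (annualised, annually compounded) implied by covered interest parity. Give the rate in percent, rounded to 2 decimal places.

7.04%

T = 1 year.
F/S = 0.0469851/0.044865 = 1.0472551 = (growth of CAD) / (growth of THB).
The THB side grows by (1 + 0.0221)^1 = 1.022100.
So the CAD growth factor = 1.0703994.
r = 1.0703994^(1/1) − 1 = 0.070399 → 7.04%.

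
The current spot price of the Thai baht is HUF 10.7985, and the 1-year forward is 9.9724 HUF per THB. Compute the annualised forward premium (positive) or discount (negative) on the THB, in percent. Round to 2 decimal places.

T = 1 year.
(F − S)/S = (9.9724 − 10.7985)/10.7985 = -0.0765014.
Per annum: -0.0765014 / 1 = -0.076501 = -7.65%.

-7.65%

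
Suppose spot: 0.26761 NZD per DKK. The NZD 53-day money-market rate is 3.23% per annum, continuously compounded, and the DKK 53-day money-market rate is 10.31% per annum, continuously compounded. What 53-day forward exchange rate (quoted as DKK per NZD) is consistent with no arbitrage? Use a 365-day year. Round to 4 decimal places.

3.7754

T = 53/365 years.
Growth of 1 NZD over T: e^(0.0323×53/365) = 1.0047012.
DKK growth factor: e^(0.1031×53/365) = 1.0150833.
So F = 0.26761 × 1.0047012 / 1.0150833 = 0.2648729 (NZD/DKK).
Quoted the other way: 1/0.2648729 = 3.7754 DKK per NZD.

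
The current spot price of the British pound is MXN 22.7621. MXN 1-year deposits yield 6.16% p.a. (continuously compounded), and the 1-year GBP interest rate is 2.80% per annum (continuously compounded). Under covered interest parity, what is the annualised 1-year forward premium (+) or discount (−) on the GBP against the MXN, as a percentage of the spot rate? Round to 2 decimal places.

+3.42%

T = 1 year.
F = S · g_MXN/g_GBP = 22.7621 × 1.0635368/1.0283957 = 23.5398991.
(F − S)/S ÷ T = (23.5398991 − 22.7621)/22.7621/1 = 0.034171 → 3.42%.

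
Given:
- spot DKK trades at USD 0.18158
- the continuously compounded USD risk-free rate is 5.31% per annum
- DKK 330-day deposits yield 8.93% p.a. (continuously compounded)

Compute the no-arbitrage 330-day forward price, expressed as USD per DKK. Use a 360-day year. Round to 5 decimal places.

0.17565

T = 330/360 years.
Growth of 1 USD over T: e^(0.0531×330/360) = 1.0498791.
DKK growth factor: e^(0.0893×330/360) = 1.085302.
Forward (USD per DKK) = 0.18158 × 1.0498791 / 1.085302 = 0.1756535.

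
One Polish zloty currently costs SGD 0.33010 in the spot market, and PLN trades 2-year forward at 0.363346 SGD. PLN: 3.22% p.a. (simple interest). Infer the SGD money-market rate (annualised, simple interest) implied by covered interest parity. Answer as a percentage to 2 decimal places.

T = 2 years.
CIP gives F = S · g_SGD/g_PLN, so g_SGD/g_PLN = 0.363346/0.3301 = 1.1007149.
PLN growth factor: 1 + 0.0322×2 = 1.064400.
Hence g_SGD = 1.1716009.
r = (1.1716009 − 1)/2 = 0.085800 → 8.58%.

8.58%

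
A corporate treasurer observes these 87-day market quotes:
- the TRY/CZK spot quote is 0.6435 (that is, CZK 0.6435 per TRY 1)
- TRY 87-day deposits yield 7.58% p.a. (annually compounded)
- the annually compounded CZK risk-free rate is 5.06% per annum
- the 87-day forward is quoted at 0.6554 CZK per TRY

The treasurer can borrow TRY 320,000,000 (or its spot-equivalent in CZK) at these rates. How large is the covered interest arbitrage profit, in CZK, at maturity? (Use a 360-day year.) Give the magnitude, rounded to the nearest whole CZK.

T = 87/360 years.
Keep in TRY, deliver into the forward: 320,000,000·1.0178140825·0.6554 = CZK 213,464,111.89.
Swap to CZK now, deposit: 320,000,000·0.6435·1.01200044657 = CZK 208,391,131.96.
The quoted forward overvalues TRY, so borrow CZK, buy TRY at spot, deposit the TRY at 7.58%, and sell the proceeds forward at 0.6554.
The gap between the two covered legs is CZK 5,072,980.

CZK 5,072,980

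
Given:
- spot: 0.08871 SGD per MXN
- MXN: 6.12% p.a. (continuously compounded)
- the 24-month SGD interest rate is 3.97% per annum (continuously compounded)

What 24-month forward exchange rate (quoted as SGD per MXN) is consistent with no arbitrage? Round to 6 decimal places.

T = 2 years.
Growth of 1 SGD over T: e^(0.0397×2) = 1.0826373.
MXN accumulates by e^(0.0612×2) = 1.1302061.
So F = 0.08871 × 1.0826373 / 1.1302061 = 0.08497632 (SGD/MXN).

0.084976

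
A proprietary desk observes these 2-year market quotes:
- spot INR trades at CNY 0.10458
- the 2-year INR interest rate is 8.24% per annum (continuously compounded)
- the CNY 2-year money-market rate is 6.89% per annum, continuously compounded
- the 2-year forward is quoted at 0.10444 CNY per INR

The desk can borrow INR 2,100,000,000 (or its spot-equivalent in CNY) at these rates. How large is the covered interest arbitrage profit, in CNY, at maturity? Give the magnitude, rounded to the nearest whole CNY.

CNY 6,551,811

T = 2 years.
Keep in INR, deliver into the forward: 2,100,000,000·1.17915726367·0.10444 = CNY 258,617,487.70.
Swap to CNY now, deposit: 2,100,000,000·0.10458·1.14774597812 = CNY 252,065,676.22.
The quoted forward overvalues INR, so borrow CNY, buy INR at spot, deposit the INR at 8.24%, and sell the proceeds forward at 0.10444.
The gap between the two covered legs is CNY 6,551,811.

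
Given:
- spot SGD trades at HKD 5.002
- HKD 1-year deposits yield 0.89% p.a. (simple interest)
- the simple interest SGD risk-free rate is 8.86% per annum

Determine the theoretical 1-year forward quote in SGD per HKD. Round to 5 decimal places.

0.21571

T = 1 year.
HKD growth factor: 1 + 0.0089×1 = 1.008900.
SGD growth factor: 1 + 0.0886×1 = 1.088600.
CIP: F = S · (grow HKD)/(grow SGD) = 5.002 × 1.008900/1.088600 = 4.635787 HKD per SGD.
Quoted the other way: 1/4.635787 = 0.21571 SGD per HKD.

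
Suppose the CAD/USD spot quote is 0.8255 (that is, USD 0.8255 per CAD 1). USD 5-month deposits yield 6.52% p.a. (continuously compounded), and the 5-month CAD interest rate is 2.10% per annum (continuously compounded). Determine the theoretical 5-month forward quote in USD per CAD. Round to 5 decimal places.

0.84084

T = 5/12 years.
Growth of 1 USD over T: e^(0.0652×5/12) = 1.027539.
CAD accumulates by e^(0.0210×5/12) = 1.0087884.
CIP: F = S · (grow USD)/(grow CAD) = 0.8255 × 1.027539/1.0087884 = 0.8408438 USD per CAD.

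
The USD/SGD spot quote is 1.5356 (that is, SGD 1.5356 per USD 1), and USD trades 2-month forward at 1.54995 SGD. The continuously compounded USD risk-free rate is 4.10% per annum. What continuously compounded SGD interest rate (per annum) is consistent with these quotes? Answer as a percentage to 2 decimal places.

T = 2/12 years.
CIP gives F = S · g_SGD/g_USD, so g_SGD/g_USD = 1.54995/1.5356 = 1.0093449.
The USD side grows by e^(0.0410×2/12) = 1.0068567.
That pins the SGD growth at 1.0162657.
r = ln(1.0162657)/(2/12) = 0.096809 → 9.68%.

9.68%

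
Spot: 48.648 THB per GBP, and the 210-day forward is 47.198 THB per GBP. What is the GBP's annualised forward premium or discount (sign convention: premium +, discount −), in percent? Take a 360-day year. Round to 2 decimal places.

-5.11%

T = 210/360 years.
Period premium: (47.198 − 48.648)/48.648 = -0.0298060.
×(1/T) gives -5.11% p.a.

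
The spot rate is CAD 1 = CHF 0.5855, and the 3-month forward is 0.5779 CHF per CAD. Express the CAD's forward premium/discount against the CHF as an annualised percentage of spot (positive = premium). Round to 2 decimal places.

T = 3/12 years.
Period premium: (0.5779 − 0.5855)/0.5855 = -0.0129804.
×(1/T) gives -5.19% p.a.

-5.19%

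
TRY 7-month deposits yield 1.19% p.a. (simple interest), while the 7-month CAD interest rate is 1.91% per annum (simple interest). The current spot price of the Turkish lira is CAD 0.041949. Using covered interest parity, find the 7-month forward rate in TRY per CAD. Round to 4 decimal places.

T = 7/12 years.
CAD accumulates by 1 + 0.0191×7/12 = 1.01114167.
TRY accumulates by 1 + 0.0119×7/12 = 1.00694167.
So F = 0.041949 × 1.01114167 / 1.00694167 = 0.042123971 (CAD/TRY).
Quoted the other way: 1/0.042123971 = 23.7395 TRY per CAD.

23.7395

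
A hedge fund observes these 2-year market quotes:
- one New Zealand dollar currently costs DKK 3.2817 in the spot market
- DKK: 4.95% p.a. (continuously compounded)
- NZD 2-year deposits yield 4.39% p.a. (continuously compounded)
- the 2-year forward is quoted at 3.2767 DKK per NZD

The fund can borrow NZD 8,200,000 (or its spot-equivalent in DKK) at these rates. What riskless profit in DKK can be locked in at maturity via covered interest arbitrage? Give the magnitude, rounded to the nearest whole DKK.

DKK 375,662

T = 2 years.
Keep in NZD, deliver into the forward: 8,200,000·1.0917697462·3.2767 = DKK 29,334,695.80.
Swap to DKK now, deposit: 8,200,000·3.2817·1.1040662996 = DKK 29,710,357.88.
The quoted forward undervalues NZD, so borrow NZD, convert to DKK at spot, deposit the DKK at 4.95%, and buy NZD forward at 3.2767 to cover the loan.
The gap between the two covered legs is DKK 375,662.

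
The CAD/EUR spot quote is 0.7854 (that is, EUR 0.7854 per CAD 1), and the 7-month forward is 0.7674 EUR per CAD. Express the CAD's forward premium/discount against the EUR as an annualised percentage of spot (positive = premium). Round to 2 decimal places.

T = 7/12 years.
Period premium: (0.7674 − 0.7854)/0.7854 = -0.0229183.
×(1/T) gives -3.93% p.a.

-3.93%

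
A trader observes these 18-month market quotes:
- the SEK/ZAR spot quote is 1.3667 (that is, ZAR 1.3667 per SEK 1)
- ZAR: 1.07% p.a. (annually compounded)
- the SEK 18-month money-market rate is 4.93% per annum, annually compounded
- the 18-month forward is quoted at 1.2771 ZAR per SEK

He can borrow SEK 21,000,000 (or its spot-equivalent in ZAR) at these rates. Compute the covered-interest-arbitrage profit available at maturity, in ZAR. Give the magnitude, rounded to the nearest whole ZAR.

ZAR 335,957

T = 18/12 years.
Invest the SEK and cover forward: 21,000,000 × 1.0748540799 × 1.2771 = ZAR 28,826,619.05.
Convert at spot and invest in ZAR: 21,000,000 × 1.3667 × 1.0160928575 = ZAR 29,162,576.28.
The quoted forward undervalues SEK, so borrow SEK, convert to ZAR at spot, deposit the ZAR at 1.07%, and buy SEK forward at 1.2771 to cover the loan.
The gap between the two covered legs is ZAR 335,957.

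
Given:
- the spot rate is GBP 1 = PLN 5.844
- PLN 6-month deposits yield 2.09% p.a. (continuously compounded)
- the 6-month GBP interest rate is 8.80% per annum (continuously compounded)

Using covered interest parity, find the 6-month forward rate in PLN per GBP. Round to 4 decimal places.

T = 6/12 years.
PLN accumulates by e^(0.0209×6/12) = 1.0105048.
GBP accumulates by e^(0.0880×6/12) = 1.0449824.
Forward (PLN per GBP) = 5.844 × 1.0105048 / 1.0449824 = 5.651186.

5.6512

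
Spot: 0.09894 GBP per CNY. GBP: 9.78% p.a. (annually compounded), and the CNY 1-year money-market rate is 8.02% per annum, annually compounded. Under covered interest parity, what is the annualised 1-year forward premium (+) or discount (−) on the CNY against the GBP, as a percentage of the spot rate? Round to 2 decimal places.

+1.63%

T = 1 year.
F = S · g_GBP/g_CNY = 0.09894 × 1.097800/1.080200 = 0.10055206.
(F − S)/S ÷ T = (0.10055206 − 0.09894)/0.09894/1 = 0.016293 → 1.63%.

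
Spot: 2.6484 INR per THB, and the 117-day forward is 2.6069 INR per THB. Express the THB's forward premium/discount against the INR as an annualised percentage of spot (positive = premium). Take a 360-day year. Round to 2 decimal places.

-4.82%

T = 117/360 years.
(F − S)/S = (2.6069 − 2.6484)/2.6484 = -0.0156698.
×(1/T) gives -4.82% p.a.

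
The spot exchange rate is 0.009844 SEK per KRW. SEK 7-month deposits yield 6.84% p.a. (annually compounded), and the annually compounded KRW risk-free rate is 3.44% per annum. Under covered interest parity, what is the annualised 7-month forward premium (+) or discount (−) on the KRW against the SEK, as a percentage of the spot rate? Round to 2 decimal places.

T = 7/12 years.
F = S · g_SEK/g_KRW = 0.009844 × 1.0393491/1.0199251 = 0.010031474.
(F − S)/S ÷ T = (0.010031474 − 0.009844)/0.009844/(7/12) = 0.032648 → 3.26%.

+3.26%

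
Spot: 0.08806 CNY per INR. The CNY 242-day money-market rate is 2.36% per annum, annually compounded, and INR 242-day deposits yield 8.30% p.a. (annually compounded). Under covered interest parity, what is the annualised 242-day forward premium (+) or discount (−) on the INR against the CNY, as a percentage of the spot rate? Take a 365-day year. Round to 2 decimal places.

T = 242/365 years.
F = S · g_CNY/g_INR = 0.08806 × 1.0155855/1.0542877 = 0.08482738.
(F − S)/S ÷ T = (0.08482738 − 0.08806)/0.08806/(242/365) = -0.055367 → -5.54%.

-5.54%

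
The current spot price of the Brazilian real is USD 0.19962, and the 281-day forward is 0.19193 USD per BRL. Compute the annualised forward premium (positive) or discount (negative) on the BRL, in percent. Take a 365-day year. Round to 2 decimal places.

T = 281/365 years.
BRL trades forward at -3.85232% vs spot over the period.
×(1/T) gives -5.00% p.a.

-5.00%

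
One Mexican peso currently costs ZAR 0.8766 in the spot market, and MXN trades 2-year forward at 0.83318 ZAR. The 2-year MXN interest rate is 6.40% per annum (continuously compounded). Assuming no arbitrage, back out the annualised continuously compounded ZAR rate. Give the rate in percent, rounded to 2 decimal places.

3.86%

T = 2 years.
By CIP, F/S equals the ZAR-to-MXN growth ratio: 0.83318/0.8766 = 0.9504677.
The MXN side grows by e^(0.0640×2) = 1.136553.
Hence g_ZAR = 1.0802569.
r = ln(1.0802569)/2 = 0.038599 → 3.86%.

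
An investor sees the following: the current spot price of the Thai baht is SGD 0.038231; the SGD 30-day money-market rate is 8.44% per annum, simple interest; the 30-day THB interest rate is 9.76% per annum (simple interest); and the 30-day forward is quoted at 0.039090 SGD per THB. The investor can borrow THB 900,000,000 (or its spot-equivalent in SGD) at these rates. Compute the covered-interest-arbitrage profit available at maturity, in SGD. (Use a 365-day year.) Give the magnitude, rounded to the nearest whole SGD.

T = 30/365 years.
Keep in THB, deliver into the forward: 900,000,000·1.0080219178·0.039090 = SGD 35,463,219.09.
Swap to SGD now, deposit: 900,000,000·0.038231·1.0069369863 = SGD 34,646,587.13.
The quoted forward overvalues THB, so borrow SGD, buy THB at spot, deposit the THB at 9.76%, and sell the proceeds forward at 0.039090.
Profit = 35,463,219.09 − 34,646,587.13 = SGD 816,632.

SGD 816,632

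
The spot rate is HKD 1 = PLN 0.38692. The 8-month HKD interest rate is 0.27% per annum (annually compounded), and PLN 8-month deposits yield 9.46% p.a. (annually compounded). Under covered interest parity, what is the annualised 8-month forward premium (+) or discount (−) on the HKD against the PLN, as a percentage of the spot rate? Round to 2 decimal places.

T = 8/12 years.
CIP forward (PLN per HKD) = 0.38692 × 1.062112/1.0017992 = 0.41021432.
Annualised premium = (F − S)/S × (1/T) = (0.41021432 − 0.38692)/0.38692 ÷ (8/12) = 9.03%.

+9.03%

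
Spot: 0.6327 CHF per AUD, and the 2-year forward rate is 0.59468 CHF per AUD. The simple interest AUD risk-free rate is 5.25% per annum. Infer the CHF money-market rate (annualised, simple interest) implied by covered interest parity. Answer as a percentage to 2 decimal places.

T = 2 years.
CIP gives F = S · g_CHF/g_AUD, so g_CHF/g_AUD = 0.59468/0.6327 = 0.9399083.
AUD growth factor: 1 + 0.0525×2 = 1.105000.
So the CHF growth factor = 1.0385987.
r = (1.0385987 − 1)/2 = 0.019299 → 1.93%.

1.93%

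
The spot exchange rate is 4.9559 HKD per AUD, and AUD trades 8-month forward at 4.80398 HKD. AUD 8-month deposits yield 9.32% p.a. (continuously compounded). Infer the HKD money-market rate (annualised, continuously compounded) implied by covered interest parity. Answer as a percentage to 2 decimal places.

4.65%

T = 8/12 years.
By CIP, F/S equals the HKD-to-AUD growth ratio: 4.80398/4.9559 = 0.9693456.
AUD growth factor: e^(0.0932×8/12) = 1.0641042.
Hence g_HKD = 1.0314847.
r = ln(1.0314847)/(8/12) = 0.046499 → 4.65%.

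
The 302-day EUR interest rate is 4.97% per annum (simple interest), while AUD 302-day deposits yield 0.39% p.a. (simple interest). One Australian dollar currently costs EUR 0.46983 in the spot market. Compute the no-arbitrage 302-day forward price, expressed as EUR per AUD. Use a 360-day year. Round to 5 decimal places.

0.48782

T = 302/360 years.
Growth of 1 EUR over T: 1 + 0.0497×302/360 = 1.0416928.
AUD growth factor: 1 + 0.0039×302/360 = 1.0032717.
Forward (EUR per AUD) = 0.46983 × 1.0416928 / 1.0032717 = 0.4878225.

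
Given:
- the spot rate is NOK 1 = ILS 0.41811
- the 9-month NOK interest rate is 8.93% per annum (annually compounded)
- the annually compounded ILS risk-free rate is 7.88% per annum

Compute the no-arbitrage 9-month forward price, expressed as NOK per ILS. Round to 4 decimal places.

T = 9/12 years.
ILS accumulates by (1 + 0.0788)^(9/12) = 1.0585362.
NOK growth factor: (1 + 0.0893)^(9/12) = 1.0662539.
So F = 0.41811 × 1.0585362 / 1.0662539 = 0.4150837 (ILS/NOK).
Invert for NOK per ILS: 1 / 0.4150837 = 2.4092.

2.4092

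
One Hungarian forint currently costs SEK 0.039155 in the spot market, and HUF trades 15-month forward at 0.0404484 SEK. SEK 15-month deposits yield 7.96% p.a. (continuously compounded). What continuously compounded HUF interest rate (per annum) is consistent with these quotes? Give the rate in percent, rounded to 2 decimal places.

5.36%

T = 15/12 years.
F/S = 0.0404484/0.039155 = 1.0330328 = (growth of SEK) / (growth of HUF).
The SEK side grows by e^(0.0796×15/12) = 1.1046185.
Hence g_HUF = 1.0692966.
r = ln(1.0692966)/(15/12) = 0.053601 → 5.36%.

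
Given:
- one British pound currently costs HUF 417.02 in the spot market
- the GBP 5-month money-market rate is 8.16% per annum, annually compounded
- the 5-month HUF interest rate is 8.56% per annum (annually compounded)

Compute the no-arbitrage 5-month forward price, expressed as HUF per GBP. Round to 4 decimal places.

T = 5/12 years.
HUF accumulates by (1 + 0.0856)^(5/12) = 1.034814323.
Growth of 1 GBP over T: (1 + 0.0816)^(5/12) = 1.033223914.
So F = 417.02 × 1.034814323 / 1.033223914 = 417.661906 (HUF/GBP).

417.6619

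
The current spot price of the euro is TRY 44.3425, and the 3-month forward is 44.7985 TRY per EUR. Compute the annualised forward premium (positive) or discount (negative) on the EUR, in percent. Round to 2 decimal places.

T = 3/12 years.
(F − S)/S = (44.7985 − 44.3425)/44.3425 = 0.0102836.
Annualise by dividing by T: 0.0102836 / (3/12) = 0.041134 → 4.11%.

+4.11%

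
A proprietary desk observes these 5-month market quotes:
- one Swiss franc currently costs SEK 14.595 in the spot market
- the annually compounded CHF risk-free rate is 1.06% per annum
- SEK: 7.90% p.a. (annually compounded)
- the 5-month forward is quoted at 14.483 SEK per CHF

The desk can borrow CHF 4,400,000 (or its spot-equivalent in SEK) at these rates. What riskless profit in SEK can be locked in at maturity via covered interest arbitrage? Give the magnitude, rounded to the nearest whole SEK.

T = 5/12 years.
Invest the CHF and cover forward: 4,400,000 × 1.0044030877 × 14.483 = SEK 64,005,787.64.
Convert at spot and invest in SEK: 4,400,000 × 14.595 × 1.0321883079 = SEK 66,285,068.76.
The quoted forward undervalues CHF, so borrow CHF, convert to SEK at spot, deposit the SEK at 7.90%, and buy CHF forward at 14.483 to cover the loan.
Arbitrage profit = |64,005,787.64 − 66,285,068.76| = SEK 2,279,281.

SEK 2,279,281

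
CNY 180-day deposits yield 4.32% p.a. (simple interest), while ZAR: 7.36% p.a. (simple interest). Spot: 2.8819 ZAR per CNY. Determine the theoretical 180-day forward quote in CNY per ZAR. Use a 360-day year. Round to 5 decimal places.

T = 180/360 years.
ZAR accumulates by 1 + 0.0736×180/360 = 1.036800.
CNY growth factor: 1 + 0.0432×180/360 = 1.021600.
Forward (ZAR per CNY) = 2.8819 × 1.036800 / 1.021600 = 2.924779.
Quoted the other way: 1/2.924779 = 0.34191 CNY per ZAR.

0.34191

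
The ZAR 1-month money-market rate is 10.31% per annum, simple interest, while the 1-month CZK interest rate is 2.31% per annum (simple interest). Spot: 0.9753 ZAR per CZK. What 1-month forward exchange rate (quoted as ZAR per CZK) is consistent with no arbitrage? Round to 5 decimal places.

0.98179

T = 1/12 years.
ZAR growth factor: 1 + 0.1031×1/12 = 1.0085917.
CZK growth factor: 1 + 0.0231×1/12 = 1.001925.
So F = 0.9753 × 1.0085917 / 1.001925 = 0.9817895 (ZAR/CZK).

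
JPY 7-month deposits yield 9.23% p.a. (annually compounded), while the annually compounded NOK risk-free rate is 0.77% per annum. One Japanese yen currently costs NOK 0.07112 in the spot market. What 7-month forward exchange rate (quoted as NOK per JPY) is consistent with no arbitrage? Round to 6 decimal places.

0.067853

T = 7/12 years.
NOK accumulates by (1 + 0.0077)^(7/12) = 1.0044845.
JPY growth factor: (1 + 0.0923)^(7/12) = 1.0528491.
So F = 0.07112 × 1.0044845 / 1.0528491 = 0.06785297 (NOK/JPY).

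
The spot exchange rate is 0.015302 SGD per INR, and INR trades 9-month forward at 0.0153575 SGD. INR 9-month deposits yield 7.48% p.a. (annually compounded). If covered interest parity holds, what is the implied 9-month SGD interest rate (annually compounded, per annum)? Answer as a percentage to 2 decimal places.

T = 9/12 years.
CIP gives F = S · g_SGD/g_INR, so g_SGD/g_INR = 0.0153575/0.015302 = 1.0036270.
The INR side grows by (1 + 0.0748)^(9/12) = 1.0555912.
That pins the SGD growth at 1.0594198.
Annualise: 1.0594198^(12/9) − 1 = 0.080001 = 8.00%.

8.00%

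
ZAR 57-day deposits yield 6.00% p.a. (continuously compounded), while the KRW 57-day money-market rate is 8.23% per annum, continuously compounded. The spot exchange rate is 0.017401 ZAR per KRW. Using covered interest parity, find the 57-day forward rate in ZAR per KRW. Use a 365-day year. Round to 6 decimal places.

0.017341

T = 57/365 years.
ZAR growth factor: e^(0.0600×57/365) = 1.0094139.
Growth of 1 KRW over T: e^(0.0823×57/365) = 1.0129353.
So F = 0.017401 × 1.0094139 / 1.0129353 = 0.01734051 (ZAR/KRW).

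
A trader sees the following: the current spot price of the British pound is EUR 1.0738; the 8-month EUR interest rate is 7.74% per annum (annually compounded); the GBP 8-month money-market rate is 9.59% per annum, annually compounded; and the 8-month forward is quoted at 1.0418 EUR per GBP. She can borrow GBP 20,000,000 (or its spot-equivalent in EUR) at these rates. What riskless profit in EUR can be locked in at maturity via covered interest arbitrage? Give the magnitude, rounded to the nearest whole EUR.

T = 8/12 years.
Invest the GBP and cover forward: 20,000,000 × 1.062952729 × 1.0418 = EUR 22,147,683.06.
Convert at spot and invest in EUR: 20,000,000 × 1.0738 × 1.0509562747 = EUR 22,570,336.96.
The quoted forward undervalues GBP, so borrow GBP, convert to EUR at spot, deposit the EUR at 7.74%, and buy GBP forward at 1.0418 to cover the loan.
Arbitrage profit = |22,147,683.06 − 22,570,336.96| = EUR 422,654.

EUR 422,654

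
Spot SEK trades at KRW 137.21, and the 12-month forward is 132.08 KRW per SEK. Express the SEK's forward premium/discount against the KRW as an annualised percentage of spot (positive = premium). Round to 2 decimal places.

T = 1 year.
(F − S)/S = (132.08 − 137.21)/137.21 = -0.0373879.
Per annum: -0.0373879 / 1 = -0.037388 = -3.74%.

-3.74%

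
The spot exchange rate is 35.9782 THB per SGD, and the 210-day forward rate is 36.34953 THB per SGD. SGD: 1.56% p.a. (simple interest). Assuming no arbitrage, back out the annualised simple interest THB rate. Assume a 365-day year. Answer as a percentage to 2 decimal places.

3.37%

T = 210/365 years.
CIP gives F = S · g_THB/g_SGD, so g_THB/g_SGD = 36.34953/35.9782 = 1.0103210.
SGD growth factor: 1 + 0.0156×210/365 = 1.0089753.
So the THB growth factor = 1.0193889.
r = (1.0193889 − 1)/(210/365) = 0.033700 → 3.37%.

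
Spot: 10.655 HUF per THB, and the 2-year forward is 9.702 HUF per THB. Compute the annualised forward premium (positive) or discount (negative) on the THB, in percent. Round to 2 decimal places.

-4.47%

T = 2 years.
Period premium: (9.702 − 10.655)/10.655 = -0.0894416.
×(1/T) gives -4.47% p.a.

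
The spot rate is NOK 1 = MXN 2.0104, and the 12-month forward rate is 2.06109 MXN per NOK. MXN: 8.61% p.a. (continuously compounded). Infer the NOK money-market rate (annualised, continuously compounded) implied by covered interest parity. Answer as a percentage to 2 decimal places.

T = 1 year.
F/S = 2.06109/2.0104 = 1.0252139 = (growth of MXN) / (growth of NOK).
The MXN side grows by e^(0.0861×1) = 1.0899153.
Hence g_NOK = 1.0631101.
r = ln(1.0631101)/1 = 0.061199 → 6.12%.

6.12%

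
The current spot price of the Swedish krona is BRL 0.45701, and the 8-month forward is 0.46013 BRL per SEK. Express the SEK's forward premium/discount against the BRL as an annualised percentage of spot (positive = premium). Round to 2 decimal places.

T = 8/12 years.
SEK trades forward at +0.68270% vs spot over the period.
×(1/T) gives 1.02% p.a.

+1.02%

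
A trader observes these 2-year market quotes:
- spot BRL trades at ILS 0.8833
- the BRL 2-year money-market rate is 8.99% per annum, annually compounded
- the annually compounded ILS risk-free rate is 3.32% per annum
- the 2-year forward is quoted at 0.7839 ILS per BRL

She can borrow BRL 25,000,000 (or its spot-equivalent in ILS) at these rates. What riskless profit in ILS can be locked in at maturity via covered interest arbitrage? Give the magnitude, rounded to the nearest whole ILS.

T = 2 years.
Keep in BRL, deliver into the forward: 25,000,000·1.18788201·0.7839 = ILS 23,279,517.69.
Swap to ILS now, deposit: 25,000,000·0.8833·1.06750224 = ILS 23,573,118.21.
The quoted forward undervalues BRL, so borrow BRL, convert to ILS at spot, deposit the ILS at 3.32%, and buy BRL forward at 0.7839 to cover the loan.
Profit = 23,573,118.21 − 23,279,517.69 = ILS 293,601.

ILS 293,601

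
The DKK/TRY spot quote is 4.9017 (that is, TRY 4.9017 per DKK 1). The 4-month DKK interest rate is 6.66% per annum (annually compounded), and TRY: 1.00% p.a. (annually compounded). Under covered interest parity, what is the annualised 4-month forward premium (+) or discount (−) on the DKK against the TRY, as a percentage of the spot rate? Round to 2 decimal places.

T = 4/12 years.
F = S · g_TRY/g_DKK = 4.9017 × 1.0033223/1.0217246 = 4.8134154.
(F − S)/S ÷ T = (4.8134154 − 4.9017)/4.9017/(4/12) = -0.054033 → -5.40%.

-5.40%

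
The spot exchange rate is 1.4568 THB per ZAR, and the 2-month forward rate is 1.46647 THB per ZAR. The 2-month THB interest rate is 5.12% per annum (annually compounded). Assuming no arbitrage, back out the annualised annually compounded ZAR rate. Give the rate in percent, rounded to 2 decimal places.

1.03%

T = 2/12 years.
F/S = 1.46647/1.4568 = 1.0066378 = (growth of THB) / (growth of ZAR).
THB growth factor: (1 + 0.0512)^(2/12) = 1.0083568.
So the ZAR growth factor = 1.0017077.
r = 1.0017077^(12/2) − 1 = 0.010290 → 1.03%.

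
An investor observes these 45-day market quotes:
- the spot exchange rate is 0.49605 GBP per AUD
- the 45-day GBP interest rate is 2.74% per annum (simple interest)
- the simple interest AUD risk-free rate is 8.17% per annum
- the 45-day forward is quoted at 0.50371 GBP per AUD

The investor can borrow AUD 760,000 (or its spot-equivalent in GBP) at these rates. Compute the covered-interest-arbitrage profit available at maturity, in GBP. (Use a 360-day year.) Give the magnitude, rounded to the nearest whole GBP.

GBP 8,440

T = 45/360 years.
Invest the AUD and cover forward: 760,000 × 1.0102125 × 0.50371 = GBP 386,729.15.
Convert at spot and invest in GBP: 760,000 × 0.49605 × 1.003425 = GBP 378,289.22.
The quoted forward overvalues AUD, so borrow GBP, buy AUD at spot, deposit the AUD at 8.17%, and sell the proceeds forward at 0.50371.
Profit = 386,729.15 − 378,289.22 = GBP 8,440.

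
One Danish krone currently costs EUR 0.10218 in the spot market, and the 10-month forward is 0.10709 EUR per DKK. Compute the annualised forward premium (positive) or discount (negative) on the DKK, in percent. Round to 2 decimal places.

T = 10/12 years.
(F − S)/S = (0.10709 − 0.10218)/0.10218 = 0.0480525.
×(1/T) gives 5.77% p.a.

+5.77%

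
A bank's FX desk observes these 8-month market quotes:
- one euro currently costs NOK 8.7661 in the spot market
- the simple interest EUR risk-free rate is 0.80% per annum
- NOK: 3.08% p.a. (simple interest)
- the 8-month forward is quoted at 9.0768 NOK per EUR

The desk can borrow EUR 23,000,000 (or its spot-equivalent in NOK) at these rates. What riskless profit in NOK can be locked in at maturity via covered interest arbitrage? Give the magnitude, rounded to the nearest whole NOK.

NOK 4,119,584

T = 8/12 years.
Keep in EUR, deliver into the forward: 23,000,000·1.00533333333·9.0768 = NOK 209,879,820.80.
Swap to NOK now, deposit: 23,000,000·8.7661·1.02053333333 = NOK 205,760,236.83.
The quoted forward overvalues EUR, so borrow NOK, buy EUR at spot, deposit the EUR at 0.80%, and sell the proceeds forward at 9.0768.
The gap between the two covered legs is NOK 4,119,584.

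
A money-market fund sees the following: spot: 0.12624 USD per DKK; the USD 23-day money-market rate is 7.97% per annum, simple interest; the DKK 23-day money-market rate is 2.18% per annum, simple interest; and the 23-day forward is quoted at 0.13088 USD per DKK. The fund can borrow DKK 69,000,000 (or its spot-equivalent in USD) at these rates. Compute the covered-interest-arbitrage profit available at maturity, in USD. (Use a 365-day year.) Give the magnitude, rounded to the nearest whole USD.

T = 23/365 years.
Keep in DKK, deliver into the forward: 69,000,000·1.001373699·0.13088 = USD 9,043,125.49.
Swap to USD now, deposit: 69,000,000·0.12624·1.005022192 = USD 8,754,306.10.
The quoted forward overvalues DKK, so borrow USD, buy DKK at spot, deposit the DKK at 2.18%, and sell the proceeds forward at 0.13088.
Profit = 9,043,125.49 − 8,754,306.10 = USD 288,819.

USD 288,819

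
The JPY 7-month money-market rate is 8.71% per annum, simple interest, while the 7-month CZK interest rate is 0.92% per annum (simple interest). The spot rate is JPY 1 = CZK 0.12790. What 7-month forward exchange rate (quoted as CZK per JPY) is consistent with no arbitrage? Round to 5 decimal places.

T = 7/12 years.
CZK growth factor: 1 + 0.0092×7/12 = 1.0053667.
JPY growth factor: 1 + 0.0871×7/12 = 1.0508083.
So F = 0.1279 × 1.0053667 / 1.0508083 = 0.1223690 (CZK/JPY).

0.12237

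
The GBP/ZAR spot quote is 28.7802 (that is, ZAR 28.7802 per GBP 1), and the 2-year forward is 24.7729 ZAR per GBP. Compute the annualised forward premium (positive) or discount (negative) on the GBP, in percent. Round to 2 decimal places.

T = 2 years.
(F − S)/S = (24.7729 − 28.7802)/28.7802 = -0.1392381.
Annualise by dividing by T: -0.1392381 / 2 = -0.069619 → -6.96%.

-6.96%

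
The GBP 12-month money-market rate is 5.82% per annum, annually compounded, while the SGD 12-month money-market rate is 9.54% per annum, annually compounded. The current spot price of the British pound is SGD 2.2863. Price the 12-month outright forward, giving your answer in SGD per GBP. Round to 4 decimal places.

2.3667

T = 1 year.
SGD accumulates by (1 + 0.0954)^1 = 1.095400.
GBP growth factor: (1 + 0.0582)^1 = 1.058200.
Forward (SGD per GBP) = 2.2863 × 1.095400 / 1.058200 = 2.366673.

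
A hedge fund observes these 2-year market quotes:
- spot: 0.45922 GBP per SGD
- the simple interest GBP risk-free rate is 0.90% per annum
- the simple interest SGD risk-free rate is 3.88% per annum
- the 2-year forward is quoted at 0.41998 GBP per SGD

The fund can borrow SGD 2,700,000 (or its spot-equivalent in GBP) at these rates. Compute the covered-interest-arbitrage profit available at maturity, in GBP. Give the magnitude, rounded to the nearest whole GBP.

GBP 40,272

T = 2 years.
Invest the SGD and cover forward: 2,700,000 × 1.077600 × 0.41998 = GBP 1,221,940.21.
Convert at spot and invest in GBP: 2,700,000 × 0.45922 × 1.018000 = GBP 1,262,212.09.
The quoted forward undervalues SGD, so borrow SGD, convert to GBP at spot, deposit the GBP at 0.90%, and buy SGD forward at 0.41998 to cover the loan.
Arbitrage profit = |1,221,940.21 − 1,262,212.09| = GBP 40,272.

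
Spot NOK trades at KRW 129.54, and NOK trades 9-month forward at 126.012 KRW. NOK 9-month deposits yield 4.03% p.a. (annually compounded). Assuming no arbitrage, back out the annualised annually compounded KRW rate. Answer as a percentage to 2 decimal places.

T = 9/12 years.
By CIP, F/S equals the KRW-to-NOK growth ratio: 126.012/129.54 = 0.9727652.
The NOK side grows by (1 + 0.0403)^(9/12) = 1.0300752.
That pins the KRW growth at 1.0020213.
Annualise: 1.0020213^(12/9) − 1 = 0.002696 = 0.27%.

0.27%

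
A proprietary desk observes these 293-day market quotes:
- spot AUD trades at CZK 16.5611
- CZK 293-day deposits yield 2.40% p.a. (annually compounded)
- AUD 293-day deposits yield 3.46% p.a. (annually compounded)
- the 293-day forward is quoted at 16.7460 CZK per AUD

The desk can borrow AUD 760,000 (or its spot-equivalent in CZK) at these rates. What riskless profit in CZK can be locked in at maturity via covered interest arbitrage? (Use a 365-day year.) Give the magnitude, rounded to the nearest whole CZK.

T = 293/365 years.
Invest the AUD and cover forward: 760,000 × 1.0276812947 × 16.7460 = CZK 13,079,258.73.
Convert at spot and invest in CZK: 760,000 × 16.5611 × 1.0192205801 = CZK 12,828,354.60.
The quoted forward overvalues AUD, so borrow CZK, buy AUD at spot, deposit the AUD at 3.46%, and sell the proceeds forward at 16.7460.
The gap between the two covered legs is CZK 250,904.

CZK 250,904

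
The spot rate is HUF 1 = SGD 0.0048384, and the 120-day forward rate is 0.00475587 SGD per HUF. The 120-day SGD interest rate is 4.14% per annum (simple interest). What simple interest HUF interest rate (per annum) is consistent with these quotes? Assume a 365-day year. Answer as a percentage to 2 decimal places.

9.49%

T = 120/365 years.
F/S = 0.00475587/0.0048384 = 0.9829427 = (growth of SGD) / (growth of HUF).
SGD growth factor: 1 + 0.0414×120/365 = 1.013611.
Hence g_HUF = 1.0312005.
(1.0312005 − 1)/T = 0.094902, i.e. 9.49%.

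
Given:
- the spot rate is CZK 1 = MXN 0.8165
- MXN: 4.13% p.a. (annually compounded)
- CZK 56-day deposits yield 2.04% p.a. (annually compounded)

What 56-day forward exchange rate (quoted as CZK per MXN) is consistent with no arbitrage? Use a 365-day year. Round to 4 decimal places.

T = 56/365 years.
Growth of 1 MXN over T: (1 + 0.0413)^(56/365) = 1.0062284.
CZK growth factor: (1 + 0.0204)^(56/365) = 1.0031032.
Forward (MXN per CZK) = 0.8165 × 1.0062284 / 1.0031032 = 0.8190438.
Quoted the other way: 1/0.8190438 = 1.2209 CZK per MXN.

1.2209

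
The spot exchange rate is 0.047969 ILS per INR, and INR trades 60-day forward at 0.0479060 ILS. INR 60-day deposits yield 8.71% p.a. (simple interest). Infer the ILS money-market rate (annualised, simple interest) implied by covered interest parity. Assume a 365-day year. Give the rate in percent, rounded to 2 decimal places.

T = 60/365 years.
By CIP, F/S equals the ILS-to-INR growth ratio: 0.047906/0.047969 = 0.9986867.
The INR side grows by 1 + 0.0871×60/365 = 1.0143178.
Hence g_ILS = 1.0129857.
(1.0129857 − 1)/T = 0.078996, i.e. 7.90%.

7.90%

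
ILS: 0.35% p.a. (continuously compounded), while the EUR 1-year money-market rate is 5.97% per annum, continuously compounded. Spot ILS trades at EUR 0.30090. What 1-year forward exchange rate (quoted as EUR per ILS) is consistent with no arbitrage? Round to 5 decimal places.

0.31829

T = 1 year.
EUR accumulates by e^(0.0597×1) = 1.061518.
ILS accumulates by e^(0.0035×1) = 1.0035061.
Forward (EUR per ILS) = 0.3009 × 1.061518 / 1.0035061 = 0.3182948.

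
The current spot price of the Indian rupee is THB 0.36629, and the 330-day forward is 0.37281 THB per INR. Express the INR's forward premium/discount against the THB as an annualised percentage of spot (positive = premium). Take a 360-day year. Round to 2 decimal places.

+1.94%

T = 330/360 years.
INR trades forward at +1.78001% vs spot over the period.
Per annum: 0.0178001 / (330/360) = 0.019418 = 1.94%.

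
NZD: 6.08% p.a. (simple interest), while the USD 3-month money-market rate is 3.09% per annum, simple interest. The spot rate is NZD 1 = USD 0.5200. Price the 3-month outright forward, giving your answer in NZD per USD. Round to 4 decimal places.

1.9373

T = 3/12 years.
Growth of 1 USD over T: 1 + 0.0309×3/12 = 1.007725.
NZD accumulates by 1 + 0.0608×3/12 = 1.015200.
Forward (USD per NZD) = 0.52 × 1.007725 / 1.015200 = 0.5161712.
Quoted the other way: 1/0.5161712 = 1.9373 NZD per USD.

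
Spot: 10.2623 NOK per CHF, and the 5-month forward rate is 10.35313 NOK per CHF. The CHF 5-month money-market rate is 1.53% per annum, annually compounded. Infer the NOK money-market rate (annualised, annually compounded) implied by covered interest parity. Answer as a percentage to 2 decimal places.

3.70%

T = 5/12 years.
F/S = 10.35313/10.2623 = 1.0088508 = (growth of NOK) / (growth of CHF).
The CHF side grows by (1 + 0.0153)^(5/12) = 1.0063468.
That pins the NOK growth at 1.0152538.
r = 1.0152538^(12/5) − 1 = 0.037001 → 3.70%.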